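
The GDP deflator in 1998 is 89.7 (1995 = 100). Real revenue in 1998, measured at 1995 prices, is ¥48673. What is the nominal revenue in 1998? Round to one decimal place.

43659.7

Nominal = Real × (Index/100) = 48673 × (89.7/100)
        = 48673 × 0.897 = 43659.6810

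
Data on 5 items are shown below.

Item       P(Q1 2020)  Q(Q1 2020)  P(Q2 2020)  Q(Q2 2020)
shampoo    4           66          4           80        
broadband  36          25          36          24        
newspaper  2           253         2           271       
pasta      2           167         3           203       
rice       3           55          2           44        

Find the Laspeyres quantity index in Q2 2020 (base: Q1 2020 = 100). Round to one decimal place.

104.4

Laspeyres quantity index uses base-period prices as weights.
ΣP(Q1 2020)·Q(Q2 2020) = 4×80 + 36×24 + 2×271 + 2×203 + 3×44 = 320 + 864 + 542 + 406 + 132 = 2264
ΣP(Q1 2020)·Q(Q1 2020) = 4×66 + 36×25 + 2×253 + 2×167 + 3×55 = 264 + 900 + 506 + 334 + 165 = 2169
Index = 2264 / 2169 × 100 = 104.3799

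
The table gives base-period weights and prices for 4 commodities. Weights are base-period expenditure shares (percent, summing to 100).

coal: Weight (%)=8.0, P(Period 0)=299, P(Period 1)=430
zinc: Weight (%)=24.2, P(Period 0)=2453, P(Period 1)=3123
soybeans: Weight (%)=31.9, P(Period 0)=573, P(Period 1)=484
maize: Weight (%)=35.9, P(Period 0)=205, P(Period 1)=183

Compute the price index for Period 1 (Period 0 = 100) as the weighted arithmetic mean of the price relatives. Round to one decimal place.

101.3

coal: 8.0 × (430/299) = 8.0 × 1.438127 = 11.5050
zinc: 24.2 × (3123/2453) = 24.2 × 1.273135 = 30.8099
soybeans: 31.9 × (484/573) = 31.9 × 0.844677 = 26.9452
maize: 35.9 × (183/205) = 35.9 × 0.892683 = 32.0473
Index = Σ wᵢ·(p₁ᵢ/p₀ᵢ) = 11.5050 + 30.8099 + 26.9452 + 32.0473 = 101.3074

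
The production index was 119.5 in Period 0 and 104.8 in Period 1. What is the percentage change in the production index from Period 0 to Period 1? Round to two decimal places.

Change = (104.8 − 119.5) / 119.5 × 100
       = -14.7 / 119.5 × 100 = -12.3013%

-12.30%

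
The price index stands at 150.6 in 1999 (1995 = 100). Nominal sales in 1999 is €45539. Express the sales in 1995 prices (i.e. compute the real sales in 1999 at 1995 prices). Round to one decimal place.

Real = Nominal ÷ (Index/100) = 45539 ÷ (150.6/100)
     = 45539 ÷ 1.506 = 30238.3798

30238.4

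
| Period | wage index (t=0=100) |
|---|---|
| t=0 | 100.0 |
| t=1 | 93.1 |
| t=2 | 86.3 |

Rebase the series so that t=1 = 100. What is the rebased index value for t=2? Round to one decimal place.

Rebased(t=2) = 86.3 / 93.1 × 100 = 92.6960

92.7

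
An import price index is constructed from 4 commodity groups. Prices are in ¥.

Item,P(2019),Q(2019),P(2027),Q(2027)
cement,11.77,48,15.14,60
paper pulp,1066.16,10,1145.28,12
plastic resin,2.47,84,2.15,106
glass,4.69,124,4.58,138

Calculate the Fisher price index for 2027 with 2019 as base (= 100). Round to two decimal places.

Laspeyres component (base-period weights):
ΣP(2027)Q(2019) = 15.14×48 + 1145.28×10 + 2.15×84 + 4.58×124 = 726.72 + 11452.8 + 180.6 + 567.92 = 12928.04
ΣP(2019)Q(2019) = 11.77×48 + 1066.16×10 + 2.47×84 + 4.69×124 = 564.96 + 10661.6 + 207.48 + 581.56 = 12015.6
L = 12928.04 / 12015.6 × 100 = 107.5938
Paasche component (current-period weights):
ΣP(2027)Q(2027) = 15.14×60 + 1145.28×12 + 2.15×106 + 4.58×138 = 908.4 + 13743.36 + 227.9 + 632.04 = 15511.7
ΣP(2019)Q(2027) = 11.77×60 + 1066.16×12 + 2.47×106 + 4.69×138 = 706.2 + 12793.92 + 261.82 + 647.22 = 14409.16
P = 15511.7 / 14409.16 × 100 = 107.6517
Fisher = √(L × P) = √(107.5938 × 107.6517) = 107.6227

107.62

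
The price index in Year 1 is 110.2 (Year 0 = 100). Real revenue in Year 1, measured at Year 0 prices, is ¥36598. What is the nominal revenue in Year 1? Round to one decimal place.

40331.0

Nominal = Real × (Index/100) = 36598 × (110.2/100)
        = 36598 × 1.102 = 40330.9960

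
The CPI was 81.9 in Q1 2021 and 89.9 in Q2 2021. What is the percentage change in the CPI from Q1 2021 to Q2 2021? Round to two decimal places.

Change = (89.9 − 81.9) / 81.9 × 100
       = 8.0 / 81.9 × 100 = 9.7680%

9.77%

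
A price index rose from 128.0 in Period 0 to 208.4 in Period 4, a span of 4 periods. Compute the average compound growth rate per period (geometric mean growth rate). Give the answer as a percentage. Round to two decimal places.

12.96%

Growth factor = (208.4/128.0)^(1/4) = (1.628125)^(1/4) = 1.129593
Growth rate = 1.129593 − 1 = 0.129593 = 12.9593%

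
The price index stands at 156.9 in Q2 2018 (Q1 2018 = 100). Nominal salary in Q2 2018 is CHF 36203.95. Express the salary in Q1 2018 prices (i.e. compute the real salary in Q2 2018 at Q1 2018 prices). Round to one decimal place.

Real = Nominal ÷ (Index/100) = 36203.95 ÷ (156.9/100)
     = 36203.95 ÷ 1.569 = 23074.5379

23074.5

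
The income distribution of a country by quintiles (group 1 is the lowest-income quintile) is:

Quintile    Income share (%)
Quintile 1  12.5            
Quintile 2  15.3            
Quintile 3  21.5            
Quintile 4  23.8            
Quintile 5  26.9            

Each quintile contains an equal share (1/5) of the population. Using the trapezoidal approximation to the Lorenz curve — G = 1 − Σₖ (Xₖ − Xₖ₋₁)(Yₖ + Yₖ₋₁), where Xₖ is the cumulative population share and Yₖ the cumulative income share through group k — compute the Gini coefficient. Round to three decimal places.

0.149

Cumulative income shares Yₖ: 0.1250, 0.2780, 0.4930, 0.7310, 1.0000
Σ (Xₖ−Xₖ₋₁)(Yₖ+Yₖ₋₁) = (1/5)(0.1250+0.0000) + (1/5)(0.2780+0.1250) + (1/5)(0.4930+0.2780) + (1/5)(0.7310+0.4930) + (1/5)(1.0000+0.7310)
  = 0.0250 + 0.0806 + 0.1542 + 0.2448 + 0.3462 = 0.8508
G = 1 − 0.8508 = 0.1492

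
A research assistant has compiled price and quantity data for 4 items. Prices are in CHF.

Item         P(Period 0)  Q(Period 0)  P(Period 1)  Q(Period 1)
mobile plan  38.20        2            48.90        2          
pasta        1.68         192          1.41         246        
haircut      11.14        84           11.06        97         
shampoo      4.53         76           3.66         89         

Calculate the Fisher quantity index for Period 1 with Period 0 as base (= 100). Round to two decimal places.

Laspeyres component (base-period weights):
ΣP(Period 0)Q(Period 1) = 38.20×2 + 1.68×246 + 11.14×97 + 4.53×89 = 76.4 + 413.28 + 1080.58 + 403.17 = 1973.43
ΣP(Period 0)Q(Period 0) = 38.20×2 + 1.68×192 + 11.14×84 + 4.53×76 = 76.4 + 322.56 + 935.76 + 344.28 = 1679
L = 1973.43 / 1679 × 100 = 117.5360
Paasche component (current-period weights):
ΣP(Period 1)Q(Period 1) = 48.90×2 + 1.41×246 + 11.06×97 + 3.66×89 = 97.8 + 346.86 + 1072.82 + 325.74 = 1843.22
ΣP(Period 1)Q(Period 0) = 48.90×2 + 1.41×192 + 11.06×84 + 3.66×76 = 97.8 + 270.72 + 929.04 + 278.16 = 1575.72
P = 1843.22 / 1575.72 × 100 = 116.9764
Fisher = √(L × P) = √(117.5360 × 116.9764) = 117.2559

117.26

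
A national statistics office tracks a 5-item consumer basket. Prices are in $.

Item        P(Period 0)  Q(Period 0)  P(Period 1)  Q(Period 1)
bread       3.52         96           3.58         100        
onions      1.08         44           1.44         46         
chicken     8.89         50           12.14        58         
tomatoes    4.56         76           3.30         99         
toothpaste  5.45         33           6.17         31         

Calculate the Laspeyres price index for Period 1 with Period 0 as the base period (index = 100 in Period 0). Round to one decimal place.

Laspeyres price index uses base-period quantities as weights.
ΣP(Period 1)·Q(Period 0) = 3.58×96 + 1.44×44 + 12.14×50 + 3.30×76 + 6.17×33 = 343.68 + 63.36 + 607 + 250.8 + 203.61 = 1468.45
ΣP(Period 0)·Q(Period 0) = 3.52×96 + 1.08×44 + 8.89×50 + 4.56×76 + 5.45×33 = 337.92 + 47.52 + 444.5 + 346.56 + 179.85 = 1356.35
Index = 1468.45 / 1356.35 × 100 = 108.2648

108.3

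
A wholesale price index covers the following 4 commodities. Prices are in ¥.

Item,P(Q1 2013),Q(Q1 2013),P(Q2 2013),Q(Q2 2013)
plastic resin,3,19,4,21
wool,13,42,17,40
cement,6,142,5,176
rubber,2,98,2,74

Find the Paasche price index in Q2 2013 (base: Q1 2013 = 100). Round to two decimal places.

Paasche price index uses current-period quantities as weights.
ΣP(Q2 2013)·Q(Q2 2013) = 4×21 + 17×40 + 5×176 + 2×74 = 84 + 680 + 880 + 148 = 1792
ΣP(Q1 2013)·Q(Q2 2013) = 3×21 + 13×40 + 6×176 + 2×74 = 63 + 520 + 1056 + 148 = 1787
Index = 1792 / 1787 × 100 = 100.2798

100.28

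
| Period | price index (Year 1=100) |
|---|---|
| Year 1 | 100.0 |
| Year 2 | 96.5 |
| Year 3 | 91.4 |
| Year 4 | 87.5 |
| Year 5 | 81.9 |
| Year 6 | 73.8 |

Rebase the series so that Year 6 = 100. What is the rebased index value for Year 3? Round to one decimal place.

123.8

Rebased(Year 3) = 91.4 / 73.8 × 100 = 123.8482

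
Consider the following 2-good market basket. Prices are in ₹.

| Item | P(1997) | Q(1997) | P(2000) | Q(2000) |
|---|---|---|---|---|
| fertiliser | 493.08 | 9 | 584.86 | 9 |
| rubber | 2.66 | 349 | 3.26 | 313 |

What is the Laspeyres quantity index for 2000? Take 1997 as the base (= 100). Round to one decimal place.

98.2

Laspeyres quantity index uses base-period prices as weights.
ΣP(1997)·Q(2000) = 493.08×9 + 2.66×313 = 4437.72 + 832.58 = 5270.3
ΣP(1997)·Q(1997) = 493.08×9 + 2.66×349 = 4437.72 + 928.34 = 5366.06
Index = 5270.3 / 5366.06 × 100 = 98.2155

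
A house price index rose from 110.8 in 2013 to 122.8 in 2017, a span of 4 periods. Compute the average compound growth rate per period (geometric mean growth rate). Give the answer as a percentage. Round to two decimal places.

Growth factor = (122.8/110.8)^(1/4) = (1.108303)^(1/4) = 1.026041
Growth rate = 1.026041 − 1 = 0.026041 = 2.6041%

2.60%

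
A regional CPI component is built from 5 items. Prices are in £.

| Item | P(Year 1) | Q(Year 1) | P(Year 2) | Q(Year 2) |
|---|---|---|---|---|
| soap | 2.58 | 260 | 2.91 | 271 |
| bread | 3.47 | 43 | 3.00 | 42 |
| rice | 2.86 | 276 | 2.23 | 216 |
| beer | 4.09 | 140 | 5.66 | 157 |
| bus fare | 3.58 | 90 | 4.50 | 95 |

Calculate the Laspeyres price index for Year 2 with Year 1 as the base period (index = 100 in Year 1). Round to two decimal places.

Laspeyres price index uses base-period quantities as weights.
ΣP(Year 2)·Q(Year 1) = 2.91×260 + 3.00×43 + 2.23×276 + 5.66×140 + 4.50×90 = 756.6 + 129 + 615.48 + 792.4 + 405 = 2698.48
ΣP(Year 1)·Q(Year 1) = 2.58×260 + 3.47×43 + 2.86×276 + 4.09×140 + 3.58×90 = 670.8 + 149.21 + 789.36 + 572.6 + 322.2 = 2504.17
Index = 2698.48 / 2504.17 × 100 = 107.7595

107.76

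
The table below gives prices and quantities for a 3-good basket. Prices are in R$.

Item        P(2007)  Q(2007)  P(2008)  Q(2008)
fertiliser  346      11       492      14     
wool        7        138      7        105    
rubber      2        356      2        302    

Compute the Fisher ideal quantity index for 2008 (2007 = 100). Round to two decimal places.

114.38

Laspeyres component (base-period weights):
ΣP(2007)Q(2008) = 346×14 + 7×105 + 2×302 = 4844 + 735 + 604 = 6183
ΣP(2007)Q(2007) = 346×11 + 7×138 + 2×356 = 3806 + 966 + 712 = 5484
L = 6183 / 5484 × 100 = 112.7462
Paasche component (current-period weights):
ΣP(2008)Q(2008) = 492×14 + 7×105 + 2×302 = 6888 + 735 + 604 = 8227
ΣP(2008)Q(2007) = 492×11 + 7×138 + 2×356 = 5412 + 966 + 712 = 7090
P = 8227 / 7090 × 100 = 116.0367
Fisher = √(L × P) = √(112.7462 × 116.0367) = 114.3796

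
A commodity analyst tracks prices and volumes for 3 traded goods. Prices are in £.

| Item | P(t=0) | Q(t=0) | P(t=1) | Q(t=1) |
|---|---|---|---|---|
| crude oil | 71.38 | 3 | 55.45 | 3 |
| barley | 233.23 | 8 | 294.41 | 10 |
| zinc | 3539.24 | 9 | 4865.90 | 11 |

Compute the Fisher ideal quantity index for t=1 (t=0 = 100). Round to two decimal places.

Laspeyres component (base-period weights):
ΣP(t=0)Q(t=1) = 71.38×3 + 233.23×10 + 3539.24×11 = 214.14 + 2332.3 + 38931.64 = 41478.08
ΣP(t=0)Q(t=0) = 71.38×3 + 233.23×8 + 3539.24×9 = 214.14 + 1865.84 + 31853.16 = 33933.14
L = 41478.08 / 33933.14 × 100 = 122.2347
Paasche component (current-period weights):
ΣP(t=1)Q(t=1) = 55.45×3 + 294.41×10 + 4865.90×11 = 166.35 + 2944.1 + 53524.9 = 56635.35
ΣP(t=1)Q(t=0) = 55.45×3 + 294.41×8 + 4865.90×9 = 166.35 + 2355.28 + 43793.1 = 46314.73
P = 56635.35 / 46314.73 × 100 = 122.2837
Fisher = √(L × P) = √(122.2347 × 122.2837) = 122.2592

122.26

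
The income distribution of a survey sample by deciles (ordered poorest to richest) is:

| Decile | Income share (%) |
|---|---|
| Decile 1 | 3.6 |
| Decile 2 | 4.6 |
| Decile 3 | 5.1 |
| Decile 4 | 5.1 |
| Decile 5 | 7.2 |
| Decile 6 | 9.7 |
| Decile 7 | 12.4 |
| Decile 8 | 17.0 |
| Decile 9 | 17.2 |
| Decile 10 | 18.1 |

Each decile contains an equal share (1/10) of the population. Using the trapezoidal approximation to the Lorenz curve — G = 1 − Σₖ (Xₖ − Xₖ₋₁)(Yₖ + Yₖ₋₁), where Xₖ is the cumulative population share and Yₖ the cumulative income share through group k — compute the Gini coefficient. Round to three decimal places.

Cumulative income shares Yₖ: 0.0360, 0.0820, 0.1330, 0.1840, 0.2560, 0.3530, 0.4770, 0.6470, 0.8190, 1.0000
Σ (Xₖ−Xₖ₋₁)(Yₖ+Yₖ₋₁) = (1/10)(0.0360+0.0000) + (1/10)(0.0820+0.0360) + (1/10)(0.1330+0.0820) + (1/10)(0.1840+0.1330) + (1/10)(0.2560+0.1840) + (1/10)(0.3530+0.2560) + (1/10)(0.4770+0.3530) + (1/10)(0.6470+0.4770) + (1/10)(0.8190+0.6470) + (1/10)(1.0000+0.8190)
  = 0.0036 + 0.0118 + 0.0215 + 0.0317 + 0.0440 + 0.0609 + 0.0830 + 0.1124 + 0.1466 + 0.1819 = 0.6974
G = 1 − 0.6974 = 0.3026

0.303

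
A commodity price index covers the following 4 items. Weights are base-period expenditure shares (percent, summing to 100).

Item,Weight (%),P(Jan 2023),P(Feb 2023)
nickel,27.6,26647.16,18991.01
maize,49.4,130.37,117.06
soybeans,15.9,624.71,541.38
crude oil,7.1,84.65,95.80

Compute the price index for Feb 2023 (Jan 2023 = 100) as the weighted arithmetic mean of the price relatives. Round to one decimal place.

85.8

nickel: 27.6 × (18991.01/26647.16) = 27.6 × 0.712684 = 19.6701
maize: 49.4 × (117.06/130.37) = 49.4 × 0.897906 = 44.3566
soybeans: 15.9 × (541.38/624.71) = 15.9 × 0.866610 = 13.7791
crude oil: 7.1 × (95.80/84.65) = 7.1 × 1.131719 = 8.0352
Index = Σ wᵢ·(p₁ᵢ/p₀ᵢ) = 19.6701 + 44.3566 + 13.7791 + 8.0352 = 85.8409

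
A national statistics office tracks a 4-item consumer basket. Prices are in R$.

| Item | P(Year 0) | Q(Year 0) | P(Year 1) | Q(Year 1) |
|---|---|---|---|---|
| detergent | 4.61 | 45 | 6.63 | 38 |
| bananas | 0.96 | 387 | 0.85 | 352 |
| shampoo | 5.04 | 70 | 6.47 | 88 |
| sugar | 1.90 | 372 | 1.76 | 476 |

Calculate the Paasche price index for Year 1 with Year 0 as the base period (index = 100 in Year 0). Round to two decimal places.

105.23

Paasche price index uses current-period quantities as weights.
ΣP(Year 1)·Q(Year 1) = 6.63×38 + 0.85×352 + 6.47×88 + 1.76×476 = 251.94 + 299.2 + 569.36 + 837.76 = 1958.26
ΣP(Year 0)·Q(Year 1) = 4.61×38 + 0.96×352 + 5.04×88 + 1.90×476 = 175.18 + 337.92 + 443.52 + 904.4 = 1861.02
Index = 1958.26 / 1861.02 × 100 = 105.2251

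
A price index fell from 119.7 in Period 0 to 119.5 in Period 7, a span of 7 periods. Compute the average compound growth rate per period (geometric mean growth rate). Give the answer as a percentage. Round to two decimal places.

Growth factor = (119.5/119.7)^(1/7) = (0.998329)^(1/7) = 0.999761
Growth rate = 0.999761 − 1 = -0.000239 = -0.0239%

-0.02%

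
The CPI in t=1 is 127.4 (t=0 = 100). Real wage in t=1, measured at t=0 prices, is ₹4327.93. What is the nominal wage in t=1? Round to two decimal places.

Nominal = Real × (Index/100) = 4327.93 × (127.4/100)
        = 4327.93 × 1.274 = 5513.7828

5513.78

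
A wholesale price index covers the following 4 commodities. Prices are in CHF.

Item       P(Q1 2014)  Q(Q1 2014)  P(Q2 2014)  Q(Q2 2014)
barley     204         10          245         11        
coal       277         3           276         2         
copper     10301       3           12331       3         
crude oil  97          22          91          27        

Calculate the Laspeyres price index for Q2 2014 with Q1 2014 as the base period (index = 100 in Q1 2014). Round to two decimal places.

Laspeyres price index uses base-period quantities as weights.
ΣP(Q2 2014)·Q(Q1 2014) = 245×10 + 276×3 + 12331×3 + 91×22 = 2450 + 828 + 36993 + 2002 = 42273
ΣP(Q1 2014)·Q(Q1 2014) = 204×10 + 277×3 + 10301×3 + 97×22 = 2040 + 831 + 30903 + 2134 = 35908
Index = 42273 / 35908 × 100 = 117.7259

117.73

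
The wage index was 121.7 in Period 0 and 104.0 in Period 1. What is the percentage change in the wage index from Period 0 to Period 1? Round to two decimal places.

-14.54%

Change = (104.0 − 121.7) / 121.7 × 100
       = -17.7 / 121.7 × 100 = -14.5440%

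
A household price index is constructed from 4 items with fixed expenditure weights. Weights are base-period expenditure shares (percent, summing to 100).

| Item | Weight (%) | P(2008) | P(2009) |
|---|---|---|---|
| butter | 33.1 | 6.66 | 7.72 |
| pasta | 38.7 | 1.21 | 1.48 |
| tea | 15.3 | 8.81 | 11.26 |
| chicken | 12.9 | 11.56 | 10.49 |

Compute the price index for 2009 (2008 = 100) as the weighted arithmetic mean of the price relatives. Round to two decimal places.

butter: 33.1 × (7.72/6.66) = 33.1 × 1.159159 = 38.3682
pasta: 38.7 × (1.48/1.21) = 38.7 × 1.223140 = 47.3355
tea: 15.3 × (11.26/8.81) = 15.3 × 1.278093 = 19.5548
chicken: 12.9 × (10.49/11.56) = 12.9 × 0.907439 = 11.7060
Index = Σ wᵢ·(p₁ᵢ/p₀ᵢ) = 38.3682 + 47.3355 + 19.5548 + 11.7060 = 116.9645

116.96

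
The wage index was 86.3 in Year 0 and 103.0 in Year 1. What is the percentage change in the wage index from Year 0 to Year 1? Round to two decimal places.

Change = (103.0 − 86.3) / 86.3 × 100
       = 16.7 / 86.3 × 100 = 19.3511%

19.35%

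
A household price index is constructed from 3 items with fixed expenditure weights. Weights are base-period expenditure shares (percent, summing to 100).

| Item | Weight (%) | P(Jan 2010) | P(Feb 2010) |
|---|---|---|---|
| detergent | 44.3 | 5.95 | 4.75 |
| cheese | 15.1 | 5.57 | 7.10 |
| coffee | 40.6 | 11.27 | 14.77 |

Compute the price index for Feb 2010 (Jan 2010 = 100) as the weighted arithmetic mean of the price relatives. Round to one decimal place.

107.8

detergent: 44.3 × (4.75/5.95) = 44.3 × 0.798319 = 35.3655
cheese: 15.1 × (7.10/5.57) = 15.1 × 1.274686 = 19.2478
coffee: 40.6 × (14.77/11.27) = 40.6 × 1.310559 = 53.2087
Index = Σ wᵢ·(p₁ᵢ/p₀ᵢ) = 35.3655 + 19.2478 + 53.2087 = 107.8220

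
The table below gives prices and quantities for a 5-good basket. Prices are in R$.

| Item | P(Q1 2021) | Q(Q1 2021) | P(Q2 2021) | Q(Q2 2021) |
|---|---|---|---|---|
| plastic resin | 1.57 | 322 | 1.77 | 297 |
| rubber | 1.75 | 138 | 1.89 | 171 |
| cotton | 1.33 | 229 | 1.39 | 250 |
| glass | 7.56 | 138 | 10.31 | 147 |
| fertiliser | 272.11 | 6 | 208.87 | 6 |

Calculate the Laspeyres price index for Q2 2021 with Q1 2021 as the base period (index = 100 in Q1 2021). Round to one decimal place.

Laspeyres price index uses base-period quantities as weights.
ΣP(Q2 2021)·Q(Q1 2021) = 1.77×322 + 1.89×138 + 1.39×229 + 10.31×138 + 208.87×6 = 569.94 + 260.82 + 318.31 + 1422.78 + 1253.22 = 3825.07
ΣP(Q1 2021)·Q(Q1 2021) = 1.57×322 + 1.75×138 + 1.33×229 + 7.56×138 + 272.11×6 = 505.54 + 241.5 + 304.57 + 1043.28 + 1632.66 = 3727.55
Index = 3825.07 / 3727.55 × 100 = 102.6162

102.6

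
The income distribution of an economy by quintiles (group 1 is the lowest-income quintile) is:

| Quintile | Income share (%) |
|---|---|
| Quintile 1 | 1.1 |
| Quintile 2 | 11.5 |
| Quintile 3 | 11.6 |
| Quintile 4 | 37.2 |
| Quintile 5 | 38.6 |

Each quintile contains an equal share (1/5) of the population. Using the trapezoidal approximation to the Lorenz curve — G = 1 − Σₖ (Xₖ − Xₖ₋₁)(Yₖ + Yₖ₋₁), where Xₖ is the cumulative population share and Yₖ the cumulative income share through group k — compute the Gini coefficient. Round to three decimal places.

0.403

Cumulative income shares Yₖ: 0.0110, 0.1260, 0.2420, 0.6140, 1.0000
Σ (Xₖ−Xₖ₋₁)(Yₖ+Yₖ₋₁) = (1/5)(0.0110+0.0000) + (1/5)(0.1260+0.0110) + (1/5)(0.2420+0.1260) + (1/5)(0.6140+0.2420) + (1/5)(1.0000+0.6140)
  = 0.0022 + 0.0274 + 0.0736 + 0.1712 + 0.3228 = 0.5972
G = 1 − 0.5972 = 0.4028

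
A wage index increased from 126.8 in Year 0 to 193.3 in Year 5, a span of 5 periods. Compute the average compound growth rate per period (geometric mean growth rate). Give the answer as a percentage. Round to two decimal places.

8.80%

Growth factor = (193.3/126.8)^(1/5) = (1.524448)^(1/5) = 1.087984
Growth rate = 1.087984 − 1 = 0.087984 = 8.7984%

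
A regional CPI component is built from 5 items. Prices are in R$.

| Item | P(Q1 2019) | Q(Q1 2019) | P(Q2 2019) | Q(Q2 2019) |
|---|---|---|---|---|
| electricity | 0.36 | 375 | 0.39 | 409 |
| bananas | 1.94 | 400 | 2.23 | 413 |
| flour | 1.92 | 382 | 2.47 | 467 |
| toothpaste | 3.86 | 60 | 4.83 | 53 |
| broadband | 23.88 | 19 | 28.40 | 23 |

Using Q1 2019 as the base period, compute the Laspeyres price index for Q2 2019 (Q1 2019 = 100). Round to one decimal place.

120.7

Laspeyres price index uses base-period quantities as weights.
ΣP(Q2 2019)·Q(Q1 2019) = 0.39×375 + 2.23×400 + 2.47×382 + 4.83×60 + 28.40×19 = 146.25 + 892 + 943.54 + 289.8 + 539.6 = 2811.19
ΣP(Q1 2019)·Q(Q1 2019) = 0.36×375 + 1.94×400 + 1.92×382 + 3.86×60 + 23.88×19 = 135 + 776 + 733.44 + 231.6 + 453.72 = 2329.76
Index = 2811.19 / 2329.76 × 100 = 120.6644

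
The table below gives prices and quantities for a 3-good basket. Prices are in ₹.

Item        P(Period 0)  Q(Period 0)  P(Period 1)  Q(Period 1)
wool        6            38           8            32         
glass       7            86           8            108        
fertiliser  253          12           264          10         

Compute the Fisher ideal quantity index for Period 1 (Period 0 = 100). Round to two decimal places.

Laspeyres component (base-period weights):
ΣP(Period 0)Q(Period 1) = 6×32 + 7×108 + 253×10 = 192 + 756 + 2530 = 3478
ΣP(Period 0)Q(Period 0) = 6×38 + 7×86 + 253×12 = 228 + 602 + 3036 = 3866
L = 3478 / 3866 × 100 = 89.9638
Paasche component (current-period weights):
ΣP(Period 1)Q(Period 1) = 8×32 + 8×108 + 264×10 = 256 + 864 + 2640 = 3760
ΣP(Period 1)Q(Period 0) = 8×38 + 8×86 + 264×12 = 304 + 688 + 3168 = 4160
P = 3760 / 4160 × 100 = 90.3846
Fisher = √(L × P) = √(89.9638 × 90.3846) = 90.1740

90.17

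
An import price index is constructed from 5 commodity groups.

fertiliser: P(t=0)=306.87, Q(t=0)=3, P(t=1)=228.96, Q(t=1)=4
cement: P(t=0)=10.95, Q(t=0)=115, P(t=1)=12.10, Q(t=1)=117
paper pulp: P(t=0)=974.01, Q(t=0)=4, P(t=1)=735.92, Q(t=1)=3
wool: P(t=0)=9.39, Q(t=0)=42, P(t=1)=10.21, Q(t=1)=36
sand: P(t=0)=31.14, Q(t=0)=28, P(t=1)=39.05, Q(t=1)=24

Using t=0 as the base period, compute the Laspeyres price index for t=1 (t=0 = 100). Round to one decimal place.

89.1

Laspeyres price index uses base-period quantities as weights.
ΣP(t=1)·Q(t=0) = 228.96×3 + 12.10×115 + 735.92×4 + 10.21×42 + 39.05×28 = 686.88 + 1391.5 + 2943.68 + 428.82 + 1093.4 = 6544.28
ΣP(t=0)·Q(t=0) = 306.87×3 + 10.95×115 + 974.01×4 + 9.39×42 + 31.14×28 = 920.61 + 1259.25 + 3896.04 + 394.38 + 871.92 = 7342.2
Index = 6544.28 / 7342.2 × 100 = 89.1324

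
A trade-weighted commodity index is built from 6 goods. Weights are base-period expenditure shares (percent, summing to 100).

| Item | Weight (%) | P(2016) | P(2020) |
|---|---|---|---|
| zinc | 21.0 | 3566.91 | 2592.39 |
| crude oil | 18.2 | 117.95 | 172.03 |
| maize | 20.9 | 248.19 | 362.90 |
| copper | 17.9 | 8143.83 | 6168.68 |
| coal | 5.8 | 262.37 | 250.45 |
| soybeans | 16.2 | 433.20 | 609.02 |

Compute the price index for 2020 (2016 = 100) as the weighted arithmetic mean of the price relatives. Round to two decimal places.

zinc: 21.0 × (2592.39/3566.91) = 21.0 × 0.726789 = 15.2626
crude oil: 18.2 × (172.03/117.95) = 18.2 × 1.458499 = 26.5447
maize: 20.9 × (362.90/248.19) = 20.9 × 1.462186 = 30.5597
copper: 17.9 × (6168.68/8143.83) = 17.9 × 0.757467 = 13.5587
coal: 5.8 × (250.45/262.37) = 5.8 × 0.954568 = 5.5365
soybeans: 16.2 × (609.02/433.20) = 16.2 × 1.405863 = 22.7750
Index = Σ wᵢ·(p₁ᵢ/p₀ᵢ) = 15.2626 + 26.5447 + 30.5597 + 13.5587 + 5.5365 + 22.7750 = 114.2371

114.24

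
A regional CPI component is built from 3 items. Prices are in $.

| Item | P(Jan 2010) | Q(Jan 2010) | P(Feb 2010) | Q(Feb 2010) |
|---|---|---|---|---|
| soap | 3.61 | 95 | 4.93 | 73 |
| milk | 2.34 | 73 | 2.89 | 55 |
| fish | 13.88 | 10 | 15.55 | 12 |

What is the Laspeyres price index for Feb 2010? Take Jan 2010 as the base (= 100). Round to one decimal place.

Laspeyres price index uses base-period quantities as weights.
ΣP(Feb 2010)·Q(Jan 2010) = 4.93×95 + 2.89×73 + 15.55×10 = 468.35 + 210.97 + 155.5 = 834.82
ΣP(Jan 2010)·Q(Jan 2010) = 3.61×95 + 2.34×73 + 13.88×10 = 342.95 + 170.82 + 138.8 = 652.57
Index = 834.82 / 652.57 × 100 = 127.9280

127.9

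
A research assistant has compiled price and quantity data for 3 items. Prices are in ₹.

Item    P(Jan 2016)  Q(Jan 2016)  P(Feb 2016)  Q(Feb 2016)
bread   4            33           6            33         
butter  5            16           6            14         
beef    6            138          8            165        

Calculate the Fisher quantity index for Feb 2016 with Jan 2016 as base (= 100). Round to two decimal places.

114.60

Laspeyres component (base-period weights):
ΣP(Jan 2016)Q(Feb 2016) = 4×33 + 5×14 + 6×165 = 132 + 70 + 990 = 1192
ΣP(Jan 2016)Q(Jan 2016) = 4×33 + 5×16 + 6×138 = 132 + 80 + 828 = 1040
L = 1192 / 1040 × 100 = 114.6154
Paasche component (current-period weights):
ΣP(Feb 2016)Q(Feb 2016) = 6×33 + 6×14 + 8×165 = 198 + 84 + 1320 = 1602
ΣP(Feb 2016)Q(Jan 2016) = 6×33 + 6×16 + 8×138 = 198 + 96 + 1104 = 1398
P = 1602 / 1398 × 100 = 114.5923
Fisher = √(L × P) = √(114.6154 × 114.5923) = 114.6038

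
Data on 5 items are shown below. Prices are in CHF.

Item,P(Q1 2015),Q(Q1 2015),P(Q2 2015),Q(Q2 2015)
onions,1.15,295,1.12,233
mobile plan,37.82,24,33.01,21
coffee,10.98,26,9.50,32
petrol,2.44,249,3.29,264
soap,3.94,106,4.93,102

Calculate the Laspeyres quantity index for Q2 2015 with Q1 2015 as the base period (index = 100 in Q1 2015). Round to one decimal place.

Laspeyres quantity index uses base-period prices as weights.
ΣP(Q1 2015)·Q(Q2 2015) = 1.15×233 + 37.82×21 + 10.98×32 + 2.44×264 + 3.94×102 = 267.95 + 794.22 + 351.36 + 644.16 + 401.88 = 2459.57
ΣP(Q1 2015)·Q(Q1 2015) = 1.15×295 + 37.82×24 + 10.98×26 + 2.44×249 + 3.94×106 = 339.25 + 907.68 + 285.48 + 607.56 + 417.64 = 2557.61
Index = 2459.57 / 2557.61 × 100 = 96.1667

96.2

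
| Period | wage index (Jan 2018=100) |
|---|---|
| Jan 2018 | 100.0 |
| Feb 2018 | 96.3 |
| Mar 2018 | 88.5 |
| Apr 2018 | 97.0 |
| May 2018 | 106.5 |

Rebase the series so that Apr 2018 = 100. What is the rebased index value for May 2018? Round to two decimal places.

Rebased(May 2018) = 106.5 / 97.0 × 100 = 109.7938

109.79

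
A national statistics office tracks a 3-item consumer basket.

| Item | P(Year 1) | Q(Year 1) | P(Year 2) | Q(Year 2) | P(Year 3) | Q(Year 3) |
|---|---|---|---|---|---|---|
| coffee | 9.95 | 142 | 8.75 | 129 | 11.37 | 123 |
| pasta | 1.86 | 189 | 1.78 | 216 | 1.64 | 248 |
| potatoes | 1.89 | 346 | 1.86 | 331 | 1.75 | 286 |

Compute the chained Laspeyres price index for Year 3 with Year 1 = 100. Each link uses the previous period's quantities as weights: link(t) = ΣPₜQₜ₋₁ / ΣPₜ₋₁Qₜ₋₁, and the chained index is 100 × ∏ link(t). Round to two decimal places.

Link Year 1→Year 2:
ΣP(Year 2)Q(Year 1) = 8.75×142 + 1.78×189 + 1.86×346 = 1242.5 + 336.42 + 643.56 = 2222.48
ΣP(Year 1)Q(Year 1) = 9.95×142 + 1.86×189 + 1.89×346 = 1412.9 + 351.54 + 653.94 = 2418.38
link = 2222.48/2418.38 = 0.918995
Link Year 2→Year 3:
ΣP(Year 3)Q(Year 2) = 11.37×129 + 1.64×216 + 1.75×331 = 1466.73 + 354.24 + 579.25 = 2400.22
ΣP(Year 2)Q(Year 2) = 8.75×129 + 1.78×216 + 1.86×331 = 1128.75 + 384.48 + 615.66 = 2128.89
link = 2400.22/2128.89 = 1.127451
Chained index = 100 × 0.918995 × 1.127451 = 103.6123

103.61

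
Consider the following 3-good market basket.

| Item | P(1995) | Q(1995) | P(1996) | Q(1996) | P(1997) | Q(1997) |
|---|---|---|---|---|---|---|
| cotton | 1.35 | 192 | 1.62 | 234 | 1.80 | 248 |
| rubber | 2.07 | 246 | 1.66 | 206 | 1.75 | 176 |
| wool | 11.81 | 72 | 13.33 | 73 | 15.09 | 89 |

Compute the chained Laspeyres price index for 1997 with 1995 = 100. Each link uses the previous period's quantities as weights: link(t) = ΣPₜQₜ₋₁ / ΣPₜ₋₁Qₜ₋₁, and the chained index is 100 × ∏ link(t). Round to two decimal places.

115.31

Link 1995→1996:
ΣP(1996)Q(1995) = 1.62×192 + 1.66×246 + 13.33×72 = 311.04 + 408.36 + 959.76 = 1679.16
ΣP(1995)Q(1995) = 1.35×192 + 2.07×246 + 11.81×72 = 259.2 + 509.22 + 850.32 = 1618.74
link = 1679.16/1618.74 = 1.037325
Link 1996→1997:
ΣP(1997)Q(1996) = 1.80×234 + 1.75×206 + 15.09×73 = 421.2 + 360.5 + 1101.57 = 1883.27
ΣP(1996)Q(1996) = 1.62×234 + 1.66×206 + 13.33×73 = 379.08 + 341.96 + 973.09 = 1694.13
link = 1883.27/1694.13 = 1.111644
Chained index = 100 × 1.037325 × 1.111644 = 115.3137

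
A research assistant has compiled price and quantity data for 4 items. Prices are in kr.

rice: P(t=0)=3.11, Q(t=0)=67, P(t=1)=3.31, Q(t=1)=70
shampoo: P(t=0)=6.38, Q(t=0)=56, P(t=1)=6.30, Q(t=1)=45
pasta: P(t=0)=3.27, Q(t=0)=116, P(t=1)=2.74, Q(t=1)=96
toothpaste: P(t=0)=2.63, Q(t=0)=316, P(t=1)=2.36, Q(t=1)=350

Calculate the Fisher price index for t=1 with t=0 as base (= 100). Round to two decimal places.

92.24

Laspeyres component (base-period weights):
ΣP(t=1)Q(t=0) = 3.31×67 + 6.30×56 + 2.74×116 + 2.36×316 = 221.77 + 352.8 + 317.84 + 745.76 = 1638.17
ΣP(t=0)Q(t=0) = 3.11×67 + 6.38×56 + 3.27×116 + 2.63×316 = 208.37 + 357.28 + 379.32 + 831.08 = 1776.05
L = 1638.17 / 1776.05 × 100 = 92.2367
Paasche component (current-period weights):
ΣP(t=1)Q(t=1) = 3.31×70 + 6.30×45 + 2.74×96 + 2.36×350 = 231.7 + 283.5 + 263.04 + 826 = 1604.24
ΣP(t=0)Q(t=1) = 3.11×70 + 6.38×45 + 3.27×96 + 2.63×350 = 217.7 + 287.1 + 313.92 + 920.5 = 1739.22
P = 1604.24 / 1739.22 × 100 = 92.2390
Fisher = √(L × P) = √(92.2367 × 92.2390) = 92.2379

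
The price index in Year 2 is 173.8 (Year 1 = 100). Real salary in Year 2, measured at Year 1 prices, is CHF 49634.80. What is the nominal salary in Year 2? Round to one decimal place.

86265.3

Nominal = Real × (Index/100) = 49634.80 × (173.8/100)
        = 49634.80 × 1.738 = 86265.2824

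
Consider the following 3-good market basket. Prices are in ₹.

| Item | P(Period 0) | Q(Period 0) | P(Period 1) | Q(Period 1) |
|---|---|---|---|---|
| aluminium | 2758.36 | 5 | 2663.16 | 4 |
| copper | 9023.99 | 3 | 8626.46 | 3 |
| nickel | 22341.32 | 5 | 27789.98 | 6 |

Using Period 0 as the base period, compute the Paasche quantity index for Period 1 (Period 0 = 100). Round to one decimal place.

Paasche quantity index uses current-period prices as weights.
ΣP(Period 1)·Q(Period 1) = 2663.16×4 + 8626.46×3 + 27789.98×6 = 10652.64 + 25879.38 + 166739.88 = 203271.9
ΣP(Period 1)·Q(Period 0) = 2663.16×5 + 8626.46×3 + 27789.98×5 = 13315.8 + 25879.38 + 138949.9 = 178145.08
Index = 203271.9 / 178145.08 × 100 = 114.1047

114.1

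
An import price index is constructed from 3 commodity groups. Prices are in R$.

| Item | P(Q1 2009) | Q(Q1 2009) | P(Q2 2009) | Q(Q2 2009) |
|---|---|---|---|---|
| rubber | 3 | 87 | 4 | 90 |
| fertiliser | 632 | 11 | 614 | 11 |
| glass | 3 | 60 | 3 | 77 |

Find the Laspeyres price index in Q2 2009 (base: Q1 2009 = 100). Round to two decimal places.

98.50

Laspeyres price index uses base-period quantities as weights.
ΣP(Q2 2009)·Q(Q1 2009) = 4×87 + 614×11 + 3×60 = 348 + 6754 + 180 = 7282
ΣP(Q1 2009)·Q(Q1 2009) = 3×87 + 632×11 + 3×60 = 261 + 6952 + 180 = 7393
Index = 7282 / 7393 × 100 = 98.4986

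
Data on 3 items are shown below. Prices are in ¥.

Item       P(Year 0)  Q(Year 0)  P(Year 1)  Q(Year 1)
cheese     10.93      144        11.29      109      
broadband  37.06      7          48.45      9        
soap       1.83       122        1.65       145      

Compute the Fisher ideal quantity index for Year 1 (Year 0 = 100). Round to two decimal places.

Laspeyres component (base-period weights):
ΣP(Year 0)Q(Year 1) = 10.93×109 + 37.06×9 + 1.83×145 = 1191.37 + 333.54 + 265.35 = 1790.26
ΣP(Year 0)Q(Year 0) = 10.93×144 + 37.06×7 + 1.83×122 = 1573.92 + 259.42 + 223.26 = 2056.6
L = 1790.26 / 2056.6 × 100 = 87.0495
Paasche component (current-period weights):
ΣP(Year 1)Q(Year 1) = 11.29×109 + 48.45×9 + 1.65×145 = 1230.61 + 436.05 + 239.25 = 1905.91
ΣP(Year 1)Q(Year 0) = 11.29×144 + 48.45×7 + 1.65×122 = 1625.76 + 339.15 + 201.3 = 2166.21
P = 1905.91 / 2166.21 × 100 = 87.9836
Fisher = √(L × P) = √(87.0495 × 87.9836) = 87.5153

87.52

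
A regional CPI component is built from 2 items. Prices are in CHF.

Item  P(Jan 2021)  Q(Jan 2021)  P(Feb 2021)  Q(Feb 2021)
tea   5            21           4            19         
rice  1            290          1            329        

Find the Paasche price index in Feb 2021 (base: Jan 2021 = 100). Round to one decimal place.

Paasche price index uses current-period quantities as weights.
ΣP(Feb 2021)·Q(Feb 2021) = 4×19 + 1×329 = 76 + 329 = 405
ΣP(Jan 2021)·Q(Feb 2021) = 5×19 + 1×329 = 95 + 329 = 424
Index = 405 / 424 × 100 = 95.5189

95.5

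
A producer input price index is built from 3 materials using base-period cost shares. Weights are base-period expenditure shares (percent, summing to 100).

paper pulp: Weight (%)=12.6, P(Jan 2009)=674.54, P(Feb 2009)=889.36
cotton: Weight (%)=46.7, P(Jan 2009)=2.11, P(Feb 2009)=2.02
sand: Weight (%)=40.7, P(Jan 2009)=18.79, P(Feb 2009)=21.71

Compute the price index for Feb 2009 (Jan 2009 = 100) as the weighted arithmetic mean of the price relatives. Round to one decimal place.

108.3

paper pulp: 12.6 × (889.36/674.54) = 12.6 × 1.318469 = 16.6127
cotton: 46.7 × (2.02/2.11) = 46.7 × 0.957346 = 44.7081
sand: 40.7 × (21.71/18.79) = 40.7 × 1.155402 = 47.0249
Index = Σ wᵢ·(p₁ᵢ/p₀ᵢ) = 16.6127 + 44.7081 + 47.0249 = 108.3456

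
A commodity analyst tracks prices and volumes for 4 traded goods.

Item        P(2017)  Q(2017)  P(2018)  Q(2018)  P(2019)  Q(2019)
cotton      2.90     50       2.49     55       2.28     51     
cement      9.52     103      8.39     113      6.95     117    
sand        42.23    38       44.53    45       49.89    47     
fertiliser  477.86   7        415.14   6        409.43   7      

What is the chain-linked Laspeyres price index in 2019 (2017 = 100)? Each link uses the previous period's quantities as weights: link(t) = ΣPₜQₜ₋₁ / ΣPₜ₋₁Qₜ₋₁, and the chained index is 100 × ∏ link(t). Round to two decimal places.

Link 2017→2018:
ΣP(2018)Q(2017) = 2.49×50 + 8.39×103 + 44.53×38 + 415.14×7 = 124.5 + 864.17 + 1692.14 + 2905.98 = 5586.79
ΣP(2017)Q(2017) = 2.90×50 + 9.52×103 + 42.23×38 + 477.86×7 = 145 + 980.56 + 1604.74 + 3345.02 = 6075.32
link = 5586.79/6075.32 = 0.919588
Link 2018→2019:
ΣP(2019)Q(2018) = 2.28×55 + 6.95×113 + 49.89×45 + 409.43×6 = 125.4 + 785.35 + 2245.05 + 2456.58 = 5612.38
ΣP(2018)Q(2018) = 2.49×55 + 8.39×113 + 44.53×45 + 415.14×6 = 136.95 + 948.07 + 2003.85 + 2490.84 = 5579.71
link = 5612.38/5579.71 = 1.005855
Chained index = 100 × 0.919588 × 1.005855 = 92.4972

92.50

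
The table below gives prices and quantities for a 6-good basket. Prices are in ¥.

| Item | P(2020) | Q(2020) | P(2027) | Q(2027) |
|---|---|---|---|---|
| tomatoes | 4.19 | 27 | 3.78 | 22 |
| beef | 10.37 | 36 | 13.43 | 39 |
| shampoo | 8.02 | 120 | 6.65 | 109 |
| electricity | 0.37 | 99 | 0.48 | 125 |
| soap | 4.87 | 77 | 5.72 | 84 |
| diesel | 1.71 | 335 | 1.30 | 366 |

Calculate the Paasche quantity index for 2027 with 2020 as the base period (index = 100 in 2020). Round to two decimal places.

101.78

Paasche quantity index uses current-period prices as weights.
ΣP(2027)·Q(2027) = 3.78×22 + 13.43×39 + 6.65×109 + 0.48×125 + 5.72×84 + 1.30×366 = 83.16 + 523.77 + 724.85 + 60 + 480.48 + 475.8 = 2348.06
ΣP(2027)·Q(2020) = 3.78×27 + 13.43×36 + 6.65×120 + 0.48×99 + 5.72×77 + 1.30×335 = 102.06 + 483.48 + 798 + 47.52 + 440.44 + 435.5 = 2307
Index = 2348.06 / 2307 × 100 = 101.7798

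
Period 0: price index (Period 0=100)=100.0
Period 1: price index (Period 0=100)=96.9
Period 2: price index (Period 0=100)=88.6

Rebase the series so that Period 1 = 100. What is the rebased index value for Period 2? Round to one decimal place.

Rebased(Period 2) = 88.6 / 96.9 × 100 = 91.4345

91.4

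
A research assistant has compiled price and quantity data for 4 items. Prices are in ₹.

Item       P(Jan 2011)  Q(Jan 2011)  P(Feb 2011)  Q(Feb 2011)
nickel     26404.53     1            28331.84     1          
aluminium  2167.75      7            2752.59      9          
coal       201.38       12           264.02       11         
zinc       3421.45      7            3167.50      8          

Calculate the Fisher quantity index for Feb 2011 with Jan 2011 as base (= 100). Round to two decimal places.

111.32

Laspeyres component (base-period weights):
ΣP(Jan 2011)Q(Feb 2011) = 26404.53×1 + 2167.75×9 + 201.38×11 + 3421.45×8 = 26404.53 + 19509.75 + 2215.18 + 27371.6 = 75501.06
ΣP(Jan 2011)Q(Jan 2011) = 26404.53×1 + 2167.75×7 + 201.38×12 + 3421.45×7 = 26404.53 + 15174.25 + 2416.56 + 23950.15 = 67945.49
L = 75501.06 / 67945.49 × 100 = 111.1200
Paasche component (current-period weights):
ΣP(Feb 2011)Q(Feb 2011) = 28331.84×1 + 2752.59×9 + 264.02×11 + 3167.50×8 = 28331.84 + 24773.31 + 2904.22 + 25340 = 81349.37
ΣP(Feb 2011)Q(Jan 2011) = 28331.84×1 + 2752.59×7 + 264.02×12 + 3167.50×7 = 28331.84 + 19268.13 + 3168.24 + 22172.5 = 72940.71
P = 81349.37 / 72940.71 × 100 = 111.5281
Fisher = √(L × P) = √(111.1200 × 111.5281) = 111.3239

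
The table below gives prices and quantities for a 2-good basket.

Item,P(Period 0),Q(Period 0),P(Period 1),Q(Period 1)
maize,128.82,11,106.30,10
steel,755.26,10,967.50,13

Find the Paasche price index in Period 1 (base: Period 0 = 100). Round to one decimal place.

122.8

Paasche price index uses current-period quantities as weights.
ΣP(Period 1)·Q(Period 1) = 106.30×10 + 967.50×13 = 1063 + 12577.5 = 13640.5
ΣP(Period 0)·Q(Period 1) = 128.82×10 + 755.26×13 = 1288.2 + 9818.38 = 11106.58
Index = 13640.5 / 11106.58 × 100 = 122.8146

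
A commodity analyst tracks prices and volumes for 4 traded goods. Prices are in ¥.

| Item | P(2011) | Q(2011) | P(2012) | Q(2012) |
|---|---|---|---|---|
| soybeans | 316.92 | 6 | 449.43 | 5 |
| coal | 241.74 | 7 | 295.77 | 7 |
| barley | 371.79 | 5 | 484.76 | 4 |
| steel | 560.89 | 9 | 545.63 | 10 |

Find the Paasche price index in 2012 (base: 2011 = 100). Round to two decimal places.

Paasche price index uses current-period quantities as weights.
ΣP(2012)·Q(2012) = 449.43×5 + 295.77×7 + 484.76×4 + 545.63×10 = 2247.15 + 2070.39 + 1939.04 + 5456.3 = 11712.88
ΣP(2011)·Q(2012) = 316.92×5 + 241.74×7 + 371.79×4 + 560.89×10 = 1584.6 + 1692.18 + 1487.16 + 5608.9 = 10372.84
Index = 11712.88 / 10372.84 × 100 = 112.9187

112.92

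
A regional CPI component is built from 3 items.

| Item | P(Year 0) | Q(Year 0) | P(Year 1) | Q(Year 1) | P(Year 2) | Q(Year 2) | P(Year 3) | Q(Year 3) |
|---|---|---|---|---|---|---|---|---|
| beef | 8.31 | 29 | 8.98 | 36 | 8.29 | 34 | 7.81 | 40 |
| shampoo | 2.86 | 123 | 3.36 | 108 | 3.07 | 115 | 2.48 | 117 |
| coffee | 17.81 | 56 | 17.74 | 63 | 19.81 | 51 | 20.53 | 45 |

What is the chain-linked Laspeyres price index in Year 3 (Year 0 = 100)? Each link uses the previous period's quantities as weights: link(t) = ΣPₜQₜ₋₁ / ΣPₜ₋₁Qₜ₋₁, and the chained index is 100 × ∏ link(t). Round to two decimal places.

Link Year 0→Year 1:
ΣP(Year 1)Q(Year 0) = 8.98×29 + 3.36×123 + 17.74×56 = 260.42 + 413.28 + 993.44 = 1667.14
ΣP(Year 0)Q(Year 0) = 8.31×29 + 2.86×123 + 17.81×56 = 240.99 + 351.78 + 997.36 = 1590.13
link = 1667.14/1590.13 = 1.048430
Link Year 1→Year 2:
ΣP(Year 2)Q(Year 1) = 8.29×36 + 3.07×108 + 19.81×63 = 298.44 + 331.56 + 1248.03 = 1878.03
ΣP(Year 1)Q(Year 1) = 8.98×36 + 3.36×108 + 17.74×63 = 323.28 + 362.88 + 1117.62 = 1803.78
link = 1878.03/1803.78 = 1.041164
Link Year 2→Year 3:
ΣP(Year 3)Q(Year 2) = 7.81×34 + 2.48×115 + 20.53×51 = 265.54 + 285.2 + 1047.03 = 1597.77
ΣP(Year 2)Q(Year 2) = 8.29×34 + 3.07×115 + 19.81×51 = 281.86 + 353.05 + 1010.31 = 1645.22
link = 1597.77/1645.22 = 0.971159
Chained index = 100 × 1.048430 × 1.041164 × 0.971159 = 106.0105

106.01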